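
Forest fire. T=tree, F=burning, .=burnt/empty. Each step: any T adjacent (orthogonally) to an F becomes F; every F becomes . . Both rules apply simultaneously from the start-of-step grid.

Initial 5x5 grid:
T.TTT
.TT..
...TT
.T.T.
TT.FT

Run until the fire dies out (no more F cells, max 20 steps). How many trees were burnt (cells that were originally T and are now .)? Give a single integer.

Answer: 4

Derivation:
Step 1: +2 fires, +1 burnt (F count now 2)
Step 2: +1 fires, +2 burnt (F count now 1)
Step 3: +1 fires, +1 burnt (F count now 1)
Step 4: +0 fires, +1 burnt (F count now 0)
Fire out after step 4
Initially T: 13, now '.': 16
Total burnt (originally-T cells now '.'): 4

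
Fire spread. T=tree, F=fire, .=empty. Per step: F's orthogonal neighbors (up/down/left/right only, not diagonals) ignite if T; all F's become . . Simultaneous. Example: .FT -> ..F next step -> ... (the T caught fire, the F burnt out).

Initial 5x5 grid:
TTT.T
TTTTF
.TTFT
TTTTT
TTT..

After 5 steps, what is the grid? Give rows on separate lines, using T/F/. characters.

Step 1: 5 trees catch fire, 2 burn out
  TTT.F
  TTTF.
  .TF.F
  TTTFT
  TTT..
Step 2: 4 trees catch fire, 5 burn out
  TTT..
  TTF..
  .F...
  TTF.F
  TTT..
Step 3: 4 trees catch fire, 4 burn out
  TTF..
  TF...
  .....
  TF...
  TTF..
Step 4: 4 trees catch fire, 4 burn out
  TF...
  F....
  .....
  F....
  TF...
Step 5: 2 trees catch fire, 4 burn out
  F....
  .....
  .....
  .....
  F....

F....
.....
.....
.....
F....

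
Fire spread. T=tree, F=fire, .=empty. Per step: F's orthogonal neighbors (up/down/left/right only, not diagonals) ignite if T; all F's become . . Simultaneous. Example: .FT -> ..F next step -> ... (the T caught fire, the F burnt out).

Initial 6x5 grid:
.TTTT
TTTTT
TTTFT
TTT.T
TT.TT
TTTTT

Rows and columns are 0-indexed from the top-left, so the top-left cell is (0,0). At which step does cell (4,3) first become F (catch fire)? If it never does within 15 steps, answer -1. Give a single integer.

Step 1: cell (4,3)='T' (+3 fires, +1 burnt)
Step 2: cell (4,3)='T' (+6 fires, +3 burnt)
Step 3: cell (4,3)='T' (+6 fires, +6 burnt)
Step 4: cell (4,3)='F' (+6 fires, +6 burnt)
  -> target ignites at step 4
Step 5: cell (4,3)='.' (+3 fires, +6 burnt)
Step 6: cell (4,3)='.' (+2 fires, +3 burnt)
Step 7: cell (4,3)='.' (+0 fires, +2 burnt)
  fire out at step 7

4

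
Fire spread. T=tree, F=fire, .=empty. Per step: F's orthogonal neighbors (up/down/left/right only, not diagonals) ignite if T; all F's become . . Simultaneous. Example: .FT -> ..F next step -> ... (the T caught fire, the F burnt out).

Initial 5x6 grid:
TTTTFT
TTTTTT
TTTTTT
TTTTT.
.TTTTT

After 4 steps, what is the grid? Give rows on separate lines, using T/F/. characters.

Step 1: 3 trees catch fire, 1 burn out
  TTTF.F
  TTTTFT
  TTTTTT
  TTTTT.
  .TTTTT
Step 2: 4 trees catch fire, 3 burn out
  TTF...
  TTTF.F
  TTTTFT
  TTTTT.
  .TTTTT
Step 3: 5 trees catch fire, 4 burn out
  TF....
  TTF...
  TTTF.F
  TTTTF.
  .TTTTT
Step 4: 5 trees catch fire, 5 burn out
  F.....
  TF....
  TTF...
  TTTF..
  .TTTFT

F.....
TF....
TTF...
TTTF..
.TTTFT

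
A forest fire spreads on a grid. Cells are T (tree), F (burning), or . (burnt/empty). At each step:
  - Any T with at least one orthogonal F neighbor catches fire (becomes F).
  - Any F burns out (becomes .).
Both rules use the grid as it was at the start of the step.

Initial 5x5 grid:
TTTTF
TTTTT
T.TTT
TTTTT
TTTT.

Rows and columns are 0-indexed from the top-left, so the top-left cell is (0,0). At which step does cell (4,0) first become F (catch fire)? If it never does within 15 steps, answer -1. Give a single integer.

Step 1: cell (4,0)='T' (+2 fires, +1 burnt)
Step 2: cell (4,0)='T' (+3 fires, +2 burnt)
Step 3: cell (4,0)='T' (+4 fires, +3 burnt)
Step 4: cell (4,0)='T' (+4 fires, +4 burnt)
Step 5: cell (4,0)='T' (+3 fires, +4 burnt)
Step 6: cell (4,0)='T' (+3 fires, +3 burnt)
Step 7: cell (4,0)='T' (+2 fires, +3 burnt)
Step 8: cell (4,0)='F' (+1 fires, +2 burnt)
  -> target ignites at step 8
Step 9: cell (4,0)='.' (+0 fires, +1 burnt)
  fire out at step 9

8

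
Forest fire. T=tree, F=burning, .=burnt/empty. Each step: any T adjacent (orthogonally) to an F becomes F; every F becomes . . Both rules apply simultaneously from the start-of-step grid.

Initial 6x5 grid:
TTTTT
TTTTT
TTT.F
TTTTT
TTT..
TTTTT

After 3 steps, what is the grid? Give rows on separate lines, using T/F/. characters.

Step 1: 2 trees catch fire, 1 burn out
  TTTTT
  TTTTF
  TTT..
  TTTTF
  TTT..
  TTTTT
Step 2: 3 trees catch fire, 2 burn out
  TTTTF
  TTTF.
  TTT..
  TTTF.
  TTT..
  TTTTT
Step 3: 3 trees catch fire, 3 burn out
  TTTF.
  TTF..
  TTT..
  TTF..
  TTT..
  TTTTT

TTTF.
TTF..
TTT..
TTF..
TTT..
TTTTT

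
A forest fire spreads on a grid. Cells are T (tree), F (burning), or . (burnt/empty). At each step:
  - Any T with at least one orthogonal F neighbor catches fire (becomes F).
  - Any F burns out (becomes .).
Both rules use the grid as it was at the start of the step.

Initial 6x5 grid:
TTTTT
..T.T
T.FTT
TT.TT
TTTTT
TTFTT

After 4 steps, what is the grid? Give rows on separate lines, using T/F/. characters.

Step 1: 5 trees catch fire, 2 burn out
  TTTTT
  ..F.T
  T..FT
  TT.TT
  TTFTT
  TF.FT
Step 2: 7 trees catch fire, 5 burn out
  TTFTT
  ....T
  T...F
  TT.FT
  TF.FT
  F...F
Step 3: 7 trees catch fire, 7 burn out
  TF.FT
  ....F
  T....
  TF..F
  F...F
  .....
Step 4: 3 trees catch fire, 7 burn out
  F...F
  .....
  T....
  F....
  .....
  .....

F...F
.....
T....
F....
.....
.....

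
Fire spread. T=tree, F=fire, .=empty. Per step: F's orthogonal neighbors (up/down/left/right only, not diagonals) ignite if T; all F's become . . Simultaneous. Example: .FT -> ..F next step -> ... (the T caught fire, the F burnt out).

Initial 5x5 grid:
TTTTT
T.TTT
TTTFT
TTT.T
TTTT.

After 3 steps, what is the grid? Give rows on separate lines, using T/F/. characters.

Step 1: 3 trees catch fire, 1 burn out
  TTTTT
  T.TFT
  TTF.F
  TTT.T
  TTTT.
Step 2: 6 trees catch fire, 3 burn out
  TTTFT
  T.F.F
  TF...
  TTF.F
  TTTT.
Step 3: 5 trees catch fire, 6 burn out
  TTF.F
  T....
  F....
  TF...
  TTFT.

TTF.F
T....
F....
TF...
TTFT.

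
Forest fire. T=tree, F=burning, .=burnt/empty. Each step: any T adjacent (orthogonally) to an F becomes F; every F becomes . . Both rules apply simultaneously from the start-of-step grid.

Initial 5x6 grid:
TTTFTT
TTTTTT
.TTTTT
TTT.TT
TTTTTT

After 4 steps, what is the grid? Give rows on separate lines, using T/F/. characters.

Step 1: 3 trees catch fire, 1 burn out
  TTF.FT
  TTTFTT
  .TTTTT
  TTT.TT
  TTTTTT
Step 2: 5 trees catch fire, 3 burn out
  TF...F
  TTF.FT
  .TTFTT
  TTT.TT
  TTTTTT
Step 3: 5 trees catch fire, 5 burn out
  F.....
  TF...F
  .TF.FT
  TTT.TT
  TTTTTT
Step 4: 5 trees catch fire, 5 burn out
  ......
  F.....
  .F...F
  TTF.FT
  TTTTTT

......
F.....
.F...F
TTF.FT
TTTTTT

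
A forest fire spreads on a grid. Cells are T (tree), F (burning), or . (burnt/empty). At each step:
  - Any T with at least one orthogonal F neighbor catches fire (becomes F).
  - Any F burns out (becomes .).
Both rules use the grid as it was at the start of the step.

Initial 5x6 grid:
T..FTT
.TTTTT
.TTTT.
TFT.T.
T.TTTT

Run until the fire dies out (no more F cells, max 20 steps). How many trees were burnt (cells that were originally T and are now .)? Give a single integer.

Step 1: +5 fires, +2 burnt (F count now 5)
Step 2: +8 fires, +5 burnt (F count now 8)
Step 3: +3 fires, +8 burnt (F count now 3)
Step 4: +2 fires, +3 burnt (F count now 2)
Step 5: +1 fires, +2 burnt (F count now 1)
Step 6: +0 fires, +1 burnt (F count now 0)
Fire out after step 6
Initially T: 20, now '.': 29
Total burnt (originally-T cells now '.'): 19

Answer: 19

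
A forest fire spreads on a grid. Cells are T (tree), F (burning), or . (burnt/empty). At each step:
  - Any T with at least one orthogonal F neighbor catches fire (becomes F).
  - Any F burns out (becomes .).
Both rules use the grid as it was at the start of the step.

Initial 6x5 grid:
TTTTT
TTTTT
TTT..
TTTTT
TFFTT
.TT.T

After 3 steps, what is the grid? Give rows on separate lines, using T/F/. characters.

Step 1: 6 trees catch fire, 2 burn out
  TTTTT
  TTTTT
  TTT..
  TFFTT
  F..FT
  .FF.T
Step 2: 5 trees catch fire, 6 burn out
  TTTTT
  TTTTT
  TFF..
  F..FT
  ....F
  ....T
Step 3: 5 trees catch fire, 5 burn out
  TTTTT
  TFFTT
  F....
  ....F
  .....
  ....F

TTTTT
TFFTT
F....
....F
.....
....F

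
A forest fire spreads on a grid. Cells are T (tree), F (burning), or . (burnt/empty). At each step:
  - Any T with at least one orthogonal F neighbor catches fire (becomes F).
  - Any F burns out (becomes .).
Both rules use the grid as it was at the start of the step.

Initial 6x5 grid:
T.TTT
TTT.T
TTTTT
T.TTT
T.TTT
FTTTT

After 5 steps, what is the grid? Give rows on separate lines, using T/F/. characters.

Step 1: 2 trees catch fire, 1 burn out
  T.TTT
  TTT.T
  TTTTT
  T.TTT
  F.TTT
  .FTTT
Step 2: 2 trees catch fire, 2 burn out
  T.TTT
  TTT.T
  TTTTT
  F.TTT
  ..TTT
  ..FTT
Step 3: 3 trees catch fire, 2 burn out
  T.TTT
  TTT.T
  FTTTT
  ..TTT
  ..FTT
  ...FT
Step 4: 5 trees catch fire, 3 burn out
  T.TTT
  FTT.T
  .FTTT
  ..FTT
  ...FT
  ....F
Step 5: 5 trees catch fire, 5 burn out
  F.TTT
  .FT.T
  ..FTT
  ...FT
  ....F
  .....

F.TTT
.FT.T
..FTT
...FT
....F
.....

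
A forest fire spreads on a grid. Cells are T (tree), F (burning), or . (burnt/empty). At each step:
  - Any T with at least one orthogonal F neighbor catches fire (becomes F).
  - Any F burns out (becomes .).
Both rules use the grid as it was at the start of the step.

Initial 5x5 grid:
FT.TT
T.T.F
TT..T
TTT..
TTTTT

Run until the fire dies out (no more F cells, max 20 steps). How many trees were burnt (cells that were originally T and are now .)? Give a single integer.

Step 1: +4 fires, +2 burnt (F count now 4)
Step 2: +2 fires, +4 burnt (F count now 2)
Step 3: +2 fires, +2 burnt (F count now 2)
Step 4: +2 fires, +2 burnt (F count now 2)
Step 5: +2 fires, +2 burnt (F count now 2)
Step 6: +1 fires, +2 burnt (F count now 1)
Step 7: +1 fires, +1 burnt (F count now 1)
Step 8: +1 fires, +1 burnt (F count now 1)
Step 9: +0 fires, +1 burnt (F count now 0)
Fire out after step 9
Initially T: 16, now '.': 24
Total burnt (originally-T cells now '.'): 15

Answer: 15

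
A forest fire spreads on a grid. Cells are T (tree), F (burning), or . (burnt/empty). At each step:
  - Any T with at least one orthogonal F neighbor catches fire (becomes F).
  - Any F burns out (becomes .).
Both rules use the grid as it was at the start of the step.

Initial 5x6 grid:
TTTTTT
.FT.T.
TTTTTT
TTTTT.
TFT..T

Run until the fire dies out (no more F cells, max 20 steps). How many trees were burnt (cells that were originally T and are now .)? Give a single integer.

Step 1: +6 fires, +2 burnt (F count now 6)
Step 2: +6 fires, +6 burnt (F count now 6)
Step 3: +3 fires, +6 burnt (F count now 3)
Step 4: +3 fires, +3 burnt (F count now 3)
Step 5: +3 fires, +3 burnt (F count now 3)
Step 6: +0 fires, +3 burnt (F count now 0)
Fire out after step 6
Initially T: 22, now '.': 29
Total burnt (originally-T cells now '.'): 21

Answer: 21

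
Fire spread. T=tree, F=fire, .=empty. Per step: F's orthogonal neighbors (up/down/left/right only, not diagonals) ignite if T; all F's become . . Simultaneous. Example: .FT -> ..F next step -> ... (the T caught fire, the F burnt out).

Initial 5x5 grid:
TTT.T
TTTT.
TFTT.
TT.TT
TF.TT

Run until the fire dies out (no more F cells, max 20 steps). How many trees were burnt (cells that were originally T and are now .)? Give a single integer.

Answer: 17

Derivation:
Step 1: +5 fires, +2 burnt (F count now 5)
Step 2: +5 fires, +5 burnt (F count now 5)
Step 3: +4 fires, +5 burnt (F count now 4)
Step 4: +2 fires, +4 burnt (F count now 2)
Step 5: +1 fires, +2 burnt (F count now 1)
Step 6: +0 fires, +1 burnt (F count now 0)
Fire out after step 6
Initially T: 18, now '.': 24
Total burnt (originally-T cells now '.'): 17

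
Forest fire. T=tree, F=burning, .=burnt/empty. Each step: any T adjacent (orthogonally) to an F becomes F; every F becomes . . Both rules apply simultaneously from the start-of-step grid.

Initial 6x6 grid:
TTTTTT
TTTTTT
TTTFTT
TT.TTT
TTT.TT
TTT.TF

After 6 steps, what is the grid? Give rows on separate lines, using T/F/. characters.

Step 1: 6 trees catch fire, 2 burn out
  TTTTTT
  TTTFTT
  TTF.FT
  TT.FTT
  TTT.TF
  TTT.F.
Step 2: 8 trees catch fire, 6 burn out
  TTTFTT
  TTF.FT
  TF...F
  TT..FF
  TTT.F.
  TTT...
Step 3: 6 trees catch fire, 8 burn out
  TTF.FT
  TF...F
  F.....
  TF....
  TTT...
  TTT...
Step 4: 5 trees catch fire, 6 burn out
  TF...F
  F.....
  ......
  F.....
  TFT...
  TTT...
Step 5: 4 trees catch fire, 5 burn out
  F.....
  ......
  ......
  ......
  F.F...
  TFT...
Step 6: 2 trees catch fire, 4 burn out
  ......
  ......
  ......
  ......
  ......
  F.F...

......
......
......
......
......
F.F...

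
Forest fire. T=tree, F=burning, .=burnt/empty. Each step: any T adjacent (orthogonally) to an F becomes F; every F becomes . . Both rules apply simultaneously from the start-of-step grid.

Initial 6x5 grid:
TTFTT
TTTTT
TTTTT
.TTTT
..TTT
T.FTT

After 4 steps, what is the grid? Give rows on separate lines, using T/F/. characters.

Step 1: 5 trees catch fire, 2 burn out
  TF.FT
  TTFTT
  TTTTT
  .TTTT
  ..FTT
  T..FT
Step 2: 8 trees catch fire, 5 burn out
  F...F
  TF.FT
  TTFTT
  .TFTT
  ...FT
  T...F
Step 3: 7 trees catch fire, 8 burn out
  .....
  F...F
  TF.FT
  .F.FT
  ....F
  T....
Step 4: 3 trees catch fire, 7 burn out
  .....
  .....
  F...F
  ....F
  .....
  T....

.....
.....
F...F
....F
.....
T....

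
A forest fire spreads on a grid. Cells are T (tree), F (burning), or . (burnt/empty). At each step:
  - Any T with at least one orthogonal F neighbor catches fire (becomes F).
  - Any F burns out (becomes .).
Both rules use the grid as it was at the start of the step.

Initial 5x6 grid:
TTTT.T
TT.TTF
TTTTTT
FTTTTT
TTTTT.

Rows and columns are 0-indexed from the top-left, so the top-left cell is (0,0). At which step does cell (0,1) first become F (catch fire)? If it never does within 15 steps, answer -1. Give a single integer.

Step 1: cell (0,1)='T' (+6 fires, +2 burnt)
Step 2: cell (0,1)='T' (+7 fires, +6 burnt)
Step 3: cell (0,1)='T' (+8 fires, +7 burnt)
Step 4: cell (0,1)='F' (+4 fires, +8 burnt)
  -> target ignites at step 4
Step 5: cell (0,1)='.' (+0 fires, +4 burnt)
  fire out at step 5

4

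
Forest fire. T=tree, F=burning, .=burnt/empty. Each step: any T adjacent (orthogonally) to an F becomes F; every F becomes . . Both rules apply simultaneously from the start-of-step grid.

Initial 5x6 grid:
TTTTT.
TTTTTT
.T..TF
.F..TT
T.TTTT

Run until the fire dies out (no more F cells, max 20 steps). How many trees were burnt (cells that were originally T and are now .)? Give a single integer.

Step 1: +4 fires, +2 burnt (F count now 4)
Step 2: +4 fires, +4 burnt (F count now 4)
Step 3: +6 fires, +4 burnt (F count now 6)
Step 4: +4 fires, +6 burnt (F count now 4)
Step 5: +1 fires, +4 burnt (F count now 1)
Step 6: +0 fires, +1 burnt (F count now 0)
Fire out after step 6
Initially T: 20, now '.': 29
Total burnt (originally-T cells now '.'): 19

Answer: 19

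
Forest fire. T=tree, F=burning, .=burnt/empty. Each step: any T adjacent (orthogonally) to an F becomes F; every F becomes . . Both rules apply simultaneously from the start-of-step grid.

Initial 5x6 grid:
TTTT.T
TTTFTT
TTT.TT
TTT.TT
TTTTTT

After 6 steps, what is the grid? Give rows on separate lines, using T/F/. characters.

Step 1: 3 trees catch fire, 1 burn out
  TTTF.T
  TTF.FT
  TTT.TT
  TTT.TT
  TTTTTT
Step 2: 5 trees catch fire, 3 burn out
  TTF..T
  TF...F
  TTF.FT
  TTT.TT
  TTTTTT
Step 3: 7 trees catch fire, 5 burn out
  TF...F
  F.....
  TF...F
  TTF.FT
  TTTTTT
Step 4: 6 trees catch fire, 7 burn out
  F.....
  ......
  F.....
  TF...F
  TTFTFT
Step 5: 4 trees catch fire, 6 burn out
  ......
  ......
  ......
  F.....
  TF.F.F
Step 6: 1 trees catch fire, 4 burn out
  ......
  ......
  ......
  ......
  F.....

......
......
......
......
F.....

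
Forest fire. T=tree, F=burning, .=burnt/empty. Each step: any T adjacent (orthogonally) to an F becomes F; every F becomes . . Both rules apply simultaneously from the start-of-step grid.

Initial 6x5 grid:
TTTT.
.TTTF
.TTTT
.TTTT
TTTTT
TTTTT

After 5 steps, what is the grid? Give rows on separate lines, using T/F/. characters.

Step 1: 2 trees catch fire, 1 burn out
  TTTT.
  .TTF.
  .TTTF
  .TTTT
  TTTTT
  TTTTT
Step 2: 4 trees catch fire, 2 burn out
  TTTF.
  .TF..
  .TTF.
  .TTTF
  TTTTT
  TTTTT
Step 3: 5 trees catch fire, 4 burn out
  TTF..
  .F...
  .TF..
  .TTF.
  TTTTF
  TTTTT
Step 4: 5 trees catch fire, 5 burn out
  TF...
  .....
  .F...
  .TF..
  TTTF.
  TTTTF
Step 5: 4 trees catch fire, 5 burn out
  F....
  .....
  .....
  .F...
  TTF..
  TTTF.

F....
.....
.....
.F...
TTF..
TTTF.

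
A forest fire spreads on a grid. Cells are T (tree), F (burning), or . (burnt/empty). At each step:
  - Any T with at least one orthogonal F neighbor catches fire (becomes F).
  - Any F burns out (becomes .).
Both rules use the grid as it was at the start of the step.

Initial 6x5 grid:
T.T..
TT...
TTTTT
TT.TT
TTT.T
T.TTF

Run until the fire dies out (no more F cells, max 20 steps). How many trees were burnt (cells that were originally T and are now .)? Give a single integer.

Step 1: +2 fires, +1 burnt (F count now 2)
Step 2: +2 fires, +2 burnt (F count now 2)
Step 3: +3 fires, +2 burnt (F count now 3)
Step 4: +2 fires, +3 burnt (F count now 2)
Step 5: +3 fires, +2 burnt (F count now 3)
Step 6: +3 fires, +3 burnt (F count now 3)
Step 7: +2 fires, +3 burnt (F count now 2)
Step 8: +1 fires, +2 burnt (F count now 1)
Step 9: +1 fires, +1 burnt (F count now 1)
Step 10: +0 fires, +1 burnt (F count now 0)
Fire out after step 10
Initially T: 20, now '.': 29
Total burnt (originally-T cells now '.'): 19

Answer: 19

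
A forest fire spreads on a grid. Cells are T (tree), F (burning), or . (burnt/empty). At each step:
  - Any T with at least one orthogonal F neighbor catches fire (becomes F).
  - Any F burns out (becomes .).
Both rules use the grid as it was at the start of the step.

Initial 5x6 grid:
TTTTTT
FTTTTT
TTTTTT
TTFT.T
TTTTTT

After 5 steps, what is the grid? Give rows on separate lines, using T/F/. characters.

Step 1: 7 trees catch fire, 2 burn out
  FTTTTT
  .FTTTT
  FTFTTT
  TF.F.T
  TTFTTT
Step 2: 7 trees catch fire, 7 burn out
  .FTTTT
  ..FTTT
  .F.FTT
  F....T
  TF.FTT
Step 3: 5 trees catch fire, 7 burn out
  ..FTTT
  ...FTT
  ....FT
  .....T
  F...FT
Step 4: 4 trees catch fire, 5 burn out
  ...FTT
  ....FT
  .....F
  .....T
  .....F
Step 5: 3 trees catch fire, 4 burn out
  ....FT
  .....F
  ......
  .....F
  ......

....FT
.....F
......
.....F
......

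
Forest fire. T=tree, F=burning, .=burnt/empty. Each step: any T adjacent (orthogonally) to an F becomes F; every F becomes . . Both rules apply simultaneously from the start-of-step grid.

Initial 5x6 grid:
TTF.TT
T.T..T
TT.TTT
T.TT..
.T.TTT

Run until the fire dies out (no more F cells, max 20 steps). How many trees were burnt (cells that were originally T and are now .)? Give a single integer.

Answer: 7

Derivation:
Step 1: +2 fires, +1 burnt (F count now 2)
Step 2: +1 fires, +2 burnt (F count now 1)
Step 3: +1 fires, +1 burnt (F count now 1)
Step 4: +1 fires, +1 burnt (F count now 1)
Step 5: +2 fires, +1 burnt (F count now 2)
Step 6: +0 fires, +2 burnt (F count now 0)
Fire out after step 6
Initially T: 19, now '.': 18
Total burnt (originally-T cells now '.'): 7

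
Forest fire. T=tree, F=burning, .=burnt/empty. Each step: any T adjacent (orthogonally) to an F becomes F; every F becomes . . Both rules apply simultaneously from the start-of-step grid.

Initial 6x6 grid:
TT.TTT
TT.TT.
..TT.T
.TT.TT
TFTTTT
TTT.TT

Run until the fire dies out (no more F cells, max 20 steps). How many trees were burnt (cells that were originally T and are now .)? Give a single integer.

Answer: 22

Derivation:
Step 1: +4 fires, +1 burnt (F count now 4)
Step 2: +4 fires, +4 burnt (F count now 4)
Step 3: +2 fires, +4 burnt (F count now 2)
Step 4: +4 fires, +2 burnt (F count now 4)
Step 5: +3 fires, +4 burnt (F count now 3)
Step 6: +3 fires, +3 burnt (F count now 3)
Step 7: +1 fires, +3 burnt (F count now 1)
Step 8: +1 fires, +1 burnt (F count now 1)
Step 9: +0 fires, +1 burnt (F count now 0)
Fire out after step 9
Initially T: 26, now '.': 32
Total burnt (originally-T cells now '.'): 22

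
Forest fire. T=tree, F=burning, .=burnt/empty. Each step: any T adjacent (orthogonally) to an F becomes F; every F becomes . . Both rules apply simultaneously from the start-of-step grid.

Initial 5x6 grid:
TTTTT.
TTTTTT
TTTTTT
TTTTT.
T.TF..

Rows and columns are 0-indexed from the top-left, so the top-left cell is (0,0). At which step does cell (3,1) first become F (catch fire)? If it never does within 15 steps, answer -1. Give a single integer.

Step 1: cell (3,1)='T' (+2 fires, +1 burnt)
Step 2: cell (3,1)='T' (+3 fires, +2 burnt)
Step 3: cell (3,1)='F' (+4 fires, +3 burnt)
  -> target ignites at step 3
Step 4: cell (3,1)='.' (+6 fires, +4 burnt)
Step 5: cell (3,1)='.' (+6 fires, +6 burnt)
Step 6: cell (3,1)='.' (+2 fires, +6 burnt)
Step 7: cell (3,1)='.' (+1 fires, +2 burnt)
Step 8: cell (3,1)='.' (+0 fires, +1 burnt)
  fire out at step 8

3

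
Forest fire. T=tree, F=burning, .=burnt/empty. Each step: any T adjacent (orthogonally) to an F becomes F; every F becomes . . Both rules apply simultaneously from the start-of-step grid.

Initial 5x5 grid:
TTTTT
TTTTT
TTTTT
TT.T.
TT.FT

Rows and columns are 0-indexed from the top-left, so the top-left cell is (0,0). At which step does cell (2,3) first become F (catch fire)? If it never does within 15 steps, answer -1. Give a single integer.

Step 1: cell (2,3)='T' (+2 fires, +1 burnt)
Step 2: cell (2,3)='F' (+1 fires, +2 burnt)
  -> target ignites at step 2
Step 3: cell (2,3)='.' (+3 fires, +1 burnt)
Step 4: cell (2,3)='.' (+4 fires, +3 burnt)
Step 5: cell (2,3)='.' (+5 fires, +4 burnt)
Step 6: cell (2,3)='.' (+4 fires, +5 burnt)
Step 7: cell (2,3)='.' (+2 fires, +4 burnt)
Step 8: cell (2,3)='.' (+0 fires, +2 burnt)
  fire out at step 8

2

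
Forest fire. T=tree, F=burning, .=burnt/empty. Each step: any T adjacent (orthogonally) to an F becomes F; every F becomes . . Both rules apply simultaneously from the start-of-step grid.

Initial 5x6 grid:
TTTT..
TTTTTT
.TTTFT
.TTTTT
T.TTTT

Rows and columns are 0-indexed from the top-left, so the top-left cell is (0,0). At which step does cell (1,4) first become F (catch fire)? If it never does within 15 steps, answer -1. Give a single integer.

Step 1: cell (1,4)='F' (+4 fires, +1 burnt)
  -> target ignites at step 1
Step 2: cell (1,4)='.' (+6 fires, +4 burnt)
Step 3: cell (1,4)='.' (+6 fires, +6 burnt)
Step 4: cell (1,4)='.' (+4 fires, +6 burnt)
Step 5: cell (1,4)='.' (+2 fires, +4 burnt)
Step 6: cell (1,4)='.' (+1 fires, +2 burnt)
Step 7: cell (1,4)='.' (+0 fires, +1 burnt)
  fire out at step 7

1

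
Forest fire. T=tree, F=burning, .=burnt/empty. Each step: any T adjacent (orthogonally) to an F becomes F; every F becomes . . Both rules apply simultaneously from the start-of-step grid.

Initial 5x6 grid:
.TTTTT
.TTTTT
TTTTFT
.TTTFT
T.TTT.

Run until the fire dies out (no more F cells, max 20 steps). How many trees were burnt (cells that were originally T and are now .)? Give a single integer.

Answer: 22

Derivation:
Step 1: +6 fires, +2 burnt (F count now 6)
Step 2: +6 fires, +6 burnt (F count now 6)
Step 3: +6 fires, +6 burnt (F count now 6)
Step 4: +3 fires, +6 burnt (F count now 3)
Step 5: +1 fires, +3 burnt (F count now 1)
Step 6: +0 fires, +1 burnt (F count now 0)
Fire out after step 6
Initially T: 23, now '.': 29
Total burnt (originally-T cells now '.'): 22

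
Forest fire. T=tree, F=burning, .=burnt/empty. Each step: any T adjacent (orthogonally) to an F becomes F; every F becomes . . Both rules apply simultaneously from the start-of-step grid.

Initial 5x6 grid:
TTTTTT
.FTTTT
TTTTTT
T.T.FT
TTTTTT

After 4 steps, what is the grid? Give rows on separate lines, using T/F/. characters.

Step 1: 6 trees catch fire, 2 burn out
  TFTTTT
  ..FTTT
  TFTTFT
  T.T..F
  TTTTFT
Step 2: 10 trees catch fire, 6 burn out
  F.FTTT
  ...FFT
  F.FF.F
  T.T...
  TTTF.F
Step 3: 6 trees catch fire, 10 burn out
  ...FFT
  .....F
  ......
  F.F...
  TTF...
Step 4: 3 trees catch fire, 6 burn out
  .....F
  ......
  ......
  ......
  FF....

.....F
......
......
......
FF....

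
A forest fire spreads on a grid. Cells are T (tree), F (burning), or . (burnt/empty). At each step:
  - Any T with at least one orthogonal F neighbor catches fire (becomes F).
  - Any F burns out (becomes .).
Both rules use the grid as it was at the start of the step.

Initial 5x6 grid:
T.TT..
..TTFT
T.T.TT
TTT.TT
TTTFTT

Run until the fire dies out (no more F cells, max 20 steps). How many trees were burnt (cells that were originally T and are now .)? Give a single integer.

Answer: 19

Derivation:
Step 1: +5 fires, +2 burnt (F count now 5)
Step 2: +7 fires, +5 burnt (F count now 7)
Step 3: +5 fires, +7 burnt (F count now 5)
Step 4: +1 fires, +5 burnt (F count now 1)
Step 5: +1 fires, +1 burnt (F count now 1)
Step 6: +0 fires, +1 burnt (F count now 0)
Fire out after step 6
Initially T: 20, now '.': 29
Total burnt (originally-T cells now '.'): 19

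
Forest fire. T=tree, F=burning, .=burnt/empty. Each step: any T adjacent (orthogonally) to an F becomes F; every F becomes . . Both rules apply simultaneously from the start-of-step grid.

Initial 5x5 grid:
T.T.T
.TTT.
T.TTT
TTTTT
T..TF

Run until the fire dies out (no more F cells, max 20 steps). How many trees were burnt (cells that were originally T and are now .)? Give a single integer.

Answer: 15

Derivation:
Step 1: +2 fires, +1 burnt (F count now 2)
Step 2: +2 fires, +2 burnt (F count now 2)
Step 3: +2 fires, +2 burnt (F count now 2)
Step 4: +3 fires, +2 burnt (F count now 3)
Step 5: +2 fires, +3 burnt (F count now 2)
Step 6: +4 fires, +2 burnt (F count now 4)
Step 7: +0 fires, +4 burnt (F count now 0)
Fire out after step 7
Initially T: 17, now '.': 23
Total burnt (originally-T cells now '.'): 15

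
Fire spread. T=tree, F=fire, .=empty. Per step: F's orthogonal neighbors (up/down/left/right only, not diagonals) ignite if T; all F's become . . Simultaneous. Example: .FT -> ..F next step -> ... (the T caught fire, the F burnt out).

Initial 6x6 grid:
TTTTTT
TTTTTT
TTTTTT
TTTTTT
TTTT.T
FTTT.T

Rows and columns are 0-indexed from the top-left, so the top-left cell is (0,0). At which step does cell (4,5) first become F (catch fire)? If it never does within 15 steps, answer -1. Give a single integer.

Step 1: cell (4,5)='T' (+2 fires, +1 burnt)
Step 2: cell (4,5)='T' (+3 fires, +2 burnt)
Step 3: cell (4,5)='T' (+4 fires, +3 burnt)
Step 4: cell (4,5)='T' (+4 fires, +4 burnt)
Step 5: cell (4,5)='T' (+4 fires, +4 burnt)
Step 6: cell (4,5)='T' (+4 fires, +4 burnt)
Step 7: cell (4,5)='T' (+4 fires, +4 burnt)
Step 8: cell (4,5)='F' (+4 fires, +4 burnt)
  -> target ignites at step 8
Step 9: cell (4,5)='.' (+3 fires, +4 burnt)
Step 10: cell (4,5)='.' (+1 fires, +3 burnt)
Step 11: cell (4,5)='.' (+0 fires, +1 burnt)
  fire out at step 11

8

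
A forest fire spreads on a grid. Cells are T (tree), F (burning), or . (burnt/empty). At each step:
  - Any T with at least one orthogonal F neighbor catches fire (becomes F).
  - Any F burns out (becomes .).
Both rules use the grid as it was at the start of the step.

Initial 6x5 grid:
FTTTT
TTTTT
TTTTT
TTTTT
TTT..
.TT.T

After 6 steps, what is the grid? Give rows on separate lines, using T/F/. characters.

Step 1: 2 trees catch fire, 1 burn out
  .FTTT
  FTTTT
  TTTTT
  TTTTT
  TTT..
  .TT.T
Step 2: 3 trees catch fire, 2 burn out
  ..FTT
  .FTTT
  FTTTT
  TTTTT
  TTT..
  .TT.T
Step 3: 4 trees catch fire, 3 burn out
  ...FT
  ..FTT
  .FTTT
  FTTTT
  TTT..
  .TT.T
Step 4: 5 trees catch fire, 4 burn out
  ....F
  ...FT
  ..FTT
  .FTTT
  FTT..
  .TT.T
Step 5: 4 trees catch fire, 5 burn out
  .....
  ....F
  ...FT
  ..FTT
  .FT..
  .TT.T
Step 6: 4 trees catch fire, 4 burn out
  .....
  .....
  ....F
  ...FT
  ..F..
  .FT.T

.....
.....
....F
...FT
..F..
.FT.T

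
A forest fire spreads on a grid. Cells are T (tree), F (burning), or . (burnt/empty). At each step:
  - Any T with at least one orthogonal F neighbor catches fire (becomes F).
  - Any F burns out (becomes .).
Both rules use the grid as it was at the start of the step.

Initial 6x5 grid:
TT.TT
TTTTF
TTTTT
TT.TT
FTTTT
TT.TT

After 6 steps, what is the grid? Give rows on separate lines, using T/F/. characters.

Step 1: 6 trees catch fire, 2 burn out
  TT.TF
  TTTF.
  TTTTF
  FT.TT
  .FTTT
  FT.TT
Step 2: 8 trees catch fire, 6 burn out
  TT.F.
  TTF..
  FTTF.
  .F.TF
  ..FTT
  .F.TT
Step 3: 7 trees catch fire, 8 burn out
  TT...
  FF...
  .FF..
  ...F.
  ...FF
  ...TT
Step 4: 4 trees catch fire, 7 burn out
  FF...
  .....
  .....
  .....
  .....
  ...FF
Step 5: 0 trees catch fire, 4 burn out
  .....
  .....
  .....
  .....
  .....
  .....
Step 6: 0 trees catch fire, 0 burn out
  .....
  .....
  .....
  .....
  .....
  .....

.....
.....
.....
.....
.....
.....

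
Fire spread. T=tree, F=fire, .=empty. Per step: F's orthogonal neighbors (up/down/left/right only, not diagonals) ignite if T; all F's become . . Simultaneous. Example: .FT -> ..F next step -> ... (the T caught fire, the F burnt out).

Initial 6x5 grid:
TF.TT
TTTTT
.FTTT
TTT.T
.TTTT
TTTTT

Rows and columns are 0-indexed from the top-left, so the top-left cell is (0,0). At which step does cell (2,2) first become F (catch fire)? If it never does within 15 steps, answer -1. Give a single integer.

Step 1: cell (2,2)='F' (+4 fires, +2 burnt)
  -> target ignites at step 1
Step 2: cell (2,2)='.' (+6 fires, +4 burnt)
Step 3: cell (2,2)='.' (+4 fires, +6 burnt)
Step 4: cell (2,2)='.' (+6 fires, +4 burnt)
Step 5: cell (2,2)='.' (+3 fires, +6 burnt)
Step 6: cell (2,2)='.' (+1 fires, +3 burnt)
Step 7: cell (2,2)='.' (+0 fires, +1 burnt)
  fire out at step 7

1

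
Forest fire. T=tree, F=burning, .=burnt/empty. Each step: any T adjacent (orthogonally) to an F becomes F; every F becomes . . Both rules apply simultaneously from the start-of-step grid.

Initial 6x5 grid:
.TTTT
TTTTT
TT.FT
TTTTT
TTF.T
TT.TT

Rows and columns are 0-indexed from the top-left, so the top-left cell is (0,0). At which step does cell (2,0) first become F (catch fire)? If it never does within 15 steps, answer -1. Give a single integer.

Step 1: cell (2,0)='T' (+5 fires, +2 burnt)
Step 2: cell (2,0)='T' (+7 fires, +5 burnt)
Step 3: cell (2,0)='T' (+7 fires, +7 burnt)
Step 4: cell (2,0)='F' (+4 fires, +7 burnt)
  -> target ignites at step 4
Step 5: cell (2,0)='.' (+1 fires, +4 burnt)
Step 6: cell (2,0)='.' (+0 fires, +1 burnt)
  fire out at step 6

4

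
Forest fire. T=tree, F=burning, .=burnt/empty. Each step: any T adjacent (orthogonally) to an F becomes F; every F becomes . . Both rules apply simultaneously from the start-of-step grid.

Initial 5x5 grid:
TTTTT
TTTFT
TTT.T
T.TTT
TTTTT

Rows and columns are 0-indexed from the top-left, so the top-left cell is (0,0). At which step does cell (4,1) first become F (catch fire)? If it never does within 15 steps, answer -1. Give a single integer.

Step 1: cell (4,1)='T' (+3 fires, +1 burnt)
Step 2: cell (4,1)='T' (+5 fires, +3 burnt)
Step 3: cell (4,1)='T' (+5 fires, +5 burnt)
Step 4: cell (4,1)='T' (+5 fires, +5 burnt)
Step 5: cell (4,1)='F' (+3 fires, +5 burnt)
  -> target ignites at step 5
Step 6: cell (4,1)='.' (+1 fires, +3 burnt)
Step 7: cell (4,1)='.' (+0 fires, +1 burnt)
  fire out at step 7

5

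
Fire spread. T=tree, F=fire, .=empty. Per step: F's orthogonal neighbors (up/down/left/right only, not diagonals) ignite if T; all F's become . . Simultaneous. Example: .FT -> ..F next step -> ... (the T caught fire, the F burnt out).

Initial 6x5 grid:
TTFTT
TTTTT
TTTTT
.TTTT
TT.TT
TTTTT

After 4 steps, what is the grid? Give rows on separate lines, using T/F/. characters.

Step 1: 3 trees catch fire, 1 burn out
  TF.FT
  TTFTT
  TTTTT
  .TTTT
  TT.TT
  TTTTT
Step 2: 5 trees catch fire, 3 burn out
  F...F
  TF.FT
  TTFTT
  .TTTT
  TT.TT
  TTTTT
Step 3: 5 trees catch fire, 5 burn out
  .....
  F...F
  TF.FT
  .TFTT
  TT.TT
  TTTTT
Step 4: 4 trees catch fire, 5 burn out
  .....
  .....
  F...F
  .F.FT
  TT.TT
  TTTTT

.....
.....
F...F
.F.FT
TT.TT
TTTTT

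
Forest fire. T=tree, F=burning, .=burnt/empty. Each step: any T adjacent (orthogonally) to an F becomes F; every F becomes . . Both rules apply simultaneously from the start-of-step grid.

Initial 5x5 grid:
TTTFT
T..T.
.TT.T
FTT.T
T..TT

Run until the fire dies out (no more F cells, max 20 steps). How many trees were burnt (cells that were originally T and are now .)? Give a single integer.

Answer: 11

Derivation:
Step 1: +5 fires, +2 burnt (F count now 5)
Step 2: +3 fires, +5 burnt (F count now 3)
Step 3: +2 fires, +3 burnt (F count now 2)
Step 4: +1 fires, +2 burnt (F count now 1)
Step 5: +0 fires, +1 burnt (F count now 0)
Fire out after step 5
Initially T: 15, now '.': 21
Total burnt (originally-T cells now '.'): 11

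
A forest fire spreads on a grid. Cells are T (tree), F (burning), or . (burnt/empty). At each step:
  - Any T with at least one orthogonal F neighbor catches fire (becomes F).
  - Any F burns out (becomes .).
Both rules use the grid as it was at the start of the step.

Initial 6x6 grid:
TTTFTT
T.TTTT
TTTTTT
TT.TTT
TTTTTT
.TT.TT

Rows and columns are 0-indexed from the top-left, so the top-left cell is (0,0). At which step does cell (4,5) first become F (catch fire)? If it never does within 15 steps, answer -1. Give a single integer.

Step 1: cell (4,5)='T' (+3 fires, +1 burnt)
Step 2: cell (4,5)='T' (+5 fires, +3 burnt)
Step 3: cell (4,5)='T' (+5 fires, +5 burnt)
Step 4: cell (4,5)='T' (+5 fires, +5 burnt)
Step 5: cell (4,5)='T' (+5 fires, +5 burnt)
Step 6: cell (4,5)='F' (+5 fires, +5 burnt)
  -> target ignites at step 6
Step 7: cell (4,5)='.' (+3 fires, +5 burnt)
Step 8: cell (4,5)='.' (+0 fires, +3 burnt)
  fire out at step 8

6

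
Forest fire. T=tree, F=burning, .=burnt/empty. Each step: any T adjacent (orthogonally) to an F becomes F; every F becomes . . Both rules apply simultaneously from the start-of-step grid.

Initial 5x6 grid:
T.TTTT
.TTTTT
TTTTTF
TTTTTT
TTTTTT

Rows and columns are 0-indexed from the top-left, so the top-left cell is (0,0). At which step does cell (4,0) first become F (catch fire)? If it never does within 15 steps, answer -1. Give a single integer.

Step 1: cell (4,0)='T' (+3 fires, +1 burnt)
Step 2: cell (4,0)='T' (+5 fires, +3 burnt)
Step 3: cell (4,0)='T' (+5 fires, +5 burnt)
Step 4: cell (4,0)='T' (+5 fires, +5 burnt)
Step 5: cell (4,0)='T' (+5 fires, +5 burnt)
Step 6: cell (4,0)='T' (+2 fires, +5 burnt)
Step 7: cell (4,0)='F' (+1 fires, +2 burnt)
  -> target ignites at step 7
Step 8: cell (4,0)='.' (+0 fires, +1 burnt)
  fire out at step 8

7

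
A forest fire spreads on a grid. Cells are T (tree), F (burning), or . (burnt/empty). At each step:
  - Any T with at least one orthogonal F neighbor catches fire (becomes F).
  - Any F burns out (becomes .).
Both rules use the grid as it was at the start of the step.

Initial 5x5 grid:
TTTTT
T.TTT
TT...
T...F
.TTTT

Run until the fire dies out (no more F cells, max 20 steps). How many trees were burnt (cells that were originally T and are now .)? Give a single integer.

Step 1: +1 fires, +1 burnt (F count now 1)
Step 2: +1 fires, +1 burnt (F count now 1)
Step 3: +1 fires, +1 burnt (F count now 1)
Step 4: +1 fires, +1 burnt (F count now 1)
Step 5: +0 fires, +1 burnt (F count now 0)
Fire out after step 5
Initially T: 16, now '.': 13
Total burnt (originally-T cells now '.'): 4

Answer: 4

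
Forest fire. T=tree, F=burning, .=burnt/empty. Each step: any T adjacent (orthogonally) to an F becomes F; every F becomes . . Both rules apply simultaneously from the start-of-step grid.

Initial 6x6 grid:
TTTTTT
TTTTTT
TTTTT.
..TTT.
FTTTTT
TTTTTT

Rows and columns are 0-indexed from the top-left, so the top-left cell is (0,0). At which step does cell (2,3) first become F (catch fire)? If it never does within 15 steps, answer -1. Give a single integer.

Step 1: cell (2,3)='T' (+2 fires, +1 burnt)
Step 2: cell (2,3)='T' (+2 fires, +2 burnt)
Step 3: cell (2,3)='T' (+3 fires, +2 burnt)
Step 4: cell (2,3)='T' (+4 fires, +3 burnt)
Step 5: cell (2,3)='F' (+6 fires, +4 burnt)
  -> target ignites at step 5
Step 6: cell (2,3)='.' (+6 fires, +6 burnt)
Step 7: cell (2,3)='.' (+4 fires, +6 burnt)
Step 8: cell (2,3)='.' (+3 fires, +4 burnt)
Step 9: cell (2,3)='.' (+1 fires, +3 burnt)
Step 10: cell (2,3)='.' (+0 fires, +1 burnt)
  fire out at step 10

5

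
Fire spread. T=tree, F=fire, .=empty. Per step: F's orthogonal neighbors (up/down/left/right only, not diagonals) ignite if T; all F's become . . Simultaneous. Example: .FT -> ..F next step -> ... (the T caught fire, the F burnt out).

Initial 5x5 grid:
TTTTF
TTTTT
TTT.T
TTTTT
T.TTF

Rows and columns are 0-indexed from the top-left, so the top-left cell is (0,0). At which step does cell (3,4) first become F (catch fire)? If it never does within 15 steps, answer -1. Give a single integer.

Step 1: cell (3,4)='F' (+4 fires, +2 burnt)
  -> target ignites at step 1
Step 2: cell (3,4)='.' (+5 fires, +4 burnt)
Step 3: cell (3,4)='.' (+3 fires, +5 burnt)
Step 4: cell (3,4)='.' (+4 fires, +3 burnt)
Step 5: cell (3,4)='.' (+3 fires, +4 burnt)
Step 6: cell (3,4)='.' (+2 fires, +3 burnt)
Step 7: cell (3,4)='.' (+0 fires, +2 burnt)
  fire out at step 7

1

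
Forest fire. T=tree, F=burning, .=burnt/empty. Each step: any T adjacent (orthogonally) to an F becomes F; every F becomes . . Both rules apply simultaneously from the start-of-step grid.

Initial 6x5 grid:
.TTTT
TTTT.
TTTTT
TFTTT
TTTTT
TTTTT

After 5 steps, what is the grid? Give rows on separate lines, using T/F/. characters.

Step 1: 4 trees catch fire, 1 burn out
  .TTTT
  TTTT.
  TFTTT
  F.FTT
  TFTTT
  TTTTT
Step 2: 7 trees catch fire, 4 burn out
  .TTTT
  TFTT.
  F.FTT
  ...FT
  F.FTT
  TFTTT
Step 3: 8 trees catch fire, 7 burn out
  .FTTT
  F.FT.
  ...FT
  ....F
  ...FT
  F.FTT
Step 4: 5 trees catch fire, 8 burn out
  ..FTT
  ...F.
  ....F
  .....
  ....F
  ...FT
Step 5: 2 trees catch fire, 5 burn out
  ...FT
  .....
  .....
  .....
  .....
  ....F

...FT
.....
.....
.....
.....
....F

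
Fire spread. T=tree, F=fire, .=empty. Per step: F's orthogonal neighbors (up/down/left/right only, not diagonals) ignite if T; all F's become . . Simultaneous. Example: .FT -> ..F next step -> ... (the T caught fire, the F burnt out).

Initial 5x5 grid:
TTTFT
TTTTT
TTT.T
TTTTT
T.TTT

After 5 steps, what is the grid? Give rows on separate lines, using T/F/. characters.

Step 1: 3 trees catch fire, 1 burn out
  TTF.F
  TTTFT
  TTT.T
  TTTTT
  T.TTT
Step 2: 3 trees catch fire, 3 burn out
  TF...
  TTF.F
  TTT.T
  TTTTT
  T.TTT
Step 3: 4 trees catch fire, 3 burn out
  F....
  TF...
  TTF.F
  TTTTT
  T.TTT
Step 4: 4 trees catch fire, 4 burn out
  .....
  F....
  TF...
  TTFTF
  T.TTT
Step 5: 5 trees catch fire, 4 burn out
  .....
  .....
  F....
  TF.F.
  T.FTF

.....
.....
F....
TF.F.
T.FTF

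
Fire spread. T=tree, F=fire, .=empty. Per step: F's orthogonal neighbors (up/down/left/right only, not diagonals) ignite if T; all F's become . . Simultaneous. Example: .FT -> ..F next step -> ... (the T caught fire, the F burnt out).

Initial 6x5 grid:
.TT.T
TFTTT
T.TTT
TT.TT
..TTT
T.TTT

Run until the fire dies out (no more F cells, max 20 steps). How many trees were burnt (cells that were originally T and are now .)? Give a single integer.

Answer: 21

Derivation:
Step 1: +3 fires, +1 burnt (F count now 3)
Step 2: +4 fires, +3 burnt (F count now 4)
Step 3: +3 fires, +4 burnt (F count now 3)
Step 4: +4 fires, +3 burnt (F count now 4)
Step 5: +2 fires, +4 burnt (F count now 2)
Step 6: +3 fires, +2 burnt (F count now 3)
Step 7: +2 fires, +3 burnt (F count now 2)
Step 8: +0 fires, +2 burnt (F count now 0)
Fire out after step 8
Initially T: 22, now '.': 29
Total burnt (originally-T cells now '.'): 21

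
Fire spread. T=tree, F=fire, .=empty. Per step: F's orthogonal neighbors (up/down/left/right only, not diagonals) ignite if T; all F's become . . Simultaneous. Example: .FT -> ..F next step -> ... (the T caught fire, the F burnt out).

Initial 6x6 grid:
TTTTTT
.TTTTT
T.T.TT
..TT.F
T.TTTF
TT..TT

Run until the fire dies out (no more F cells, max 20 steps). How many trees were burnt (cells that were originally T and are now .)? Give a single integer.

Step 1: +3 fires, +2 burnt (F count now 3)
Step 2: +4 fires, +3 burnt (F count now 4)
Step 3: +4 fires, +4 burnt (F count now 4)
Step 4: +3 fires, +4 burnt (F count now 3)
Step 5: +3 fires, +3 burnt (F count now 3)
Step 6: +2 fires, +3 burnt (F count now 2)
Step 7: +1 fires, +2 burnt (F count now 1)
Step 8: +1 fires, +1 burnt (F count now 1)
Step 9: +0 fires, +1 burnt (F count now 0)
Fire out after step 9
Initially T: 25, now '.': 32
Total burnt (originally-T cells now '.'): 21

Answer: 21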